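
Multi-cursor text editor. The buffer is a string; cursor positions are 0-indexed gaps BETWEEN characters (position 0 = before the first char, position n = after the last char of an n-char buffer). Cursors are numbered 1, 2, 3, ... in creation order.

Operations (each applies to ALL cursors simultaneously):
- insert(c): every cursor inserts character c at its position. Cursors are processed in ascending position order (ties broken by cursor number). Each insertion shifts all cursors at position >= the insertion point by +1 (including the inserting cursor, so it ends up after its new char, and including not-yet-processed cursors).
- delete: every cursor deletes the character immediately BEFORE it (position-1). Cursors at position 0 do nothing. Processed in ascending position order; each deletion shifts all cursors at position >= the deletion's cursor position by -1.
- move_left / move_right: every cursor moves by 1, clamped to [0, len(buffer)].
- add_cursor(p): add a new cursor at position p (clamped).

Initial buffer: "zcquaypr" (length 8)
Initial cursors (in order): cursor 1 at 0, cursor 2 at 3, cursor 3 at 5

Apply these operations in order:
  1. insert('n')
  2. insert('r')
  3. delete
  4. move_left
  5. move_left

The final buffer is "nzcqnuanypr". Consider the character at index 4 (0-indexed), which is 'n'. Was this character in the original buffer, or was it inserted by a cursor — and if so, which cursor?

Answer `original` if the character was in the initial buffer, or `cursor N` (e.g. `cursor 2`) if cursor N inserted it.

Answer: cursor 2

Derivation:
After op 1 (insert('n')): buffer="nzcqnuanypr" (len 11), cursors c1@1 c2@5 c3@8, authorship 1...2..3...
After op 2 (insert('r')): buffer="nrzcqnruanrypr" (len 14), cursors c1@2 c2@7 c3@11, authorship 11...22..33...
After op 3 (delete): buffer="nzcqnuanypr" (len 11), cursors c1@1 c2@5 c3@8, authorship 1...2..3...
After op 4 (move_left): buffer="nzcqnuanypr" (len 11), cursors c1@0 c2@4 c3@7, authorship 1...2..3...
After op 5 (move_left): buffer="nzcqnuanypr" (len 11), cursors c1@0 c2@3 c3@6, authorship 1...2..3...
Authorship (.=original, N=cursor N): 1 . . . 2 . . 3 . . .
Index 4: author = 2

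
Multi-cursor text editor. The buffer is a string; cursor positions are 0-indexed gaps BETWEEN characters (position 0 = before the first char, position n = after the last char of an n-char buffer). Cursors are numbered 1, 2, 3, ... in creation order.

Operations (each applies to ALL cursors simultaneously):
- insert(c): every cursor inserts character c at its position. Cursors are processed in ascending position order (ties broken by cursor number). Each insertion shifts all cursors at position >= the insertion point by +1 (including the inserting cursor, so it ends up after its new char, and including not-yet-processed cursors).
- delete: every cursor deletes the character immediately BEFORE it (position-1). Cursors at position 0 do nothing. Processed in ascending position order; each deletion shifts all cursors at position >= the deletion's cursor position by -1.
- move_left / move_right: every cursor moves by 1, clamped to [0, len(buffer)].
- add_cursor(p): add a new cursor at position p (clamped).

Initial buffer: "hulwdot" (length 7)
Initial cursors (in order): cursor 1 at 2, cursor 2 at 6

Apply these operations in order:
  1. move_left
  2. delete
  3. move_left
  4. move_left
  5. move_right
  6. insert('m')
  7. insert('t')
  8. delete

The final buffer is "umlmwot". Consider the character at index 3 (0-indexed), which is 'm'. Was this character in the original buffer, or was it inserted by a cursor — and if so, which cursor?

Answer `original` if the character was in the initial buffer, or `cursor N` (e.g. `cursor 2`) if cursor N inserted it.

Answer: cursor 2

Derivation:
After op 1 (move_left): buffer="hulwdot" (len 7), cursors c1@1 c2@5, authorship .......
After op 2 (delete): buffer="ulwot" (len 5), cursors c1@0 c2@3, authorship .....
After op 3 (move_left): buffer="ulwot" (len 5), cursors c1@0 c2@2, authorship .....
After op 4 (move_left): buffer="ulwot" (len 5), cursors c1@0 c2@1, authorship .....
After op 5 (move_right): buffer="ulwot" (len 5), cursors c1@1 c2@2, authorship .....
After op 6 (insert('m')): buffer="umlmwot" (len 7), cursors c1@2 c2@4, authorship .1.2...
After op 7 (insert('t')): buffer="umtlmtwot" (len 9), cursors c1@3 c2@6, authorship .11.22...
After op 8 (delete): buffer="umlmwot" (len 7), cursors c1@2 c2@4, authorship .1.2...
Authorship (.=original, N=cursor N): . 1 . 2 . . .
Index 3: author = 2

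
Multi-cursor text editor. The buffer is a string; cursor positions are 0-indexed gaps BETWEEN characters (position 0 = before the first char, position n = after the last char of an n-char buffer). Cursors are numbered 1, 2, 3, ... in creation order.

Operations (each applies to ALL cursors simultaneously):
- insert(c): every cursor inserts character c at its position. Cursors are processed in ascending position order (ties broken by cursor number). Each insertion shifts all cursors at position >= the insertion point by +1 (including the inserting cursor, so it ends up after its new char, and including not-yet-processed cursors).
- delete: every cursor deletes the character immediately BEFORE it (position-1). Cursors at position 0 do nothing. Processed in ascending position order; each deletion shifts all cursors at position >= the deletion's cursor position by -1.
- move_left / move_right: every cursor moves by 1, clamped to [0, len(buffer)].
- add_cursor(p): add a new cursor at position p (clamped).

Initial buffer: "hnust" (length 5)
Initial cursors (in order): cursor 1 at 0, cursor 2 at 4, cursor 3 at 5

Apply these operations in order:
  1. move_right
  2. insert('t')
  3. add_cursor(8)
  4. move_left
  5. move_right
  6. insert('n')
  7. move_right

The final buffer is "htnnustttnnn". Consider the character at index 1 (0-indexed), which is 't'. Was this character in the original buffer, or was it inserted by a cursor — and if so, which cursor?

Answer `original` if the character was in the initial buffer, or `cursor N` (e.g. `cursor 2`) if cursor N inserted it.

Answer: cursor 1

Derivation:
After op 1 (move_right): buffer="hnust" (len 5), cursors c1@1 c2@5 c3@5, authorship .....
After op 2 (insert('t')): buffer="htnusttt" (len 8), cursors c1@2 c2@8 c3@8, authorship .1....23
After op 3 (add_cursor(8)): buffer="htnusttt" (len 8), cursors c1@2 c2@8 c3@8 c4@8, authorship .1....23
After op 4 (move_left): buffer="htnusttt" (len 8), cursors c1@1 c2@7 c3@7 c4@7, authorship .1....23
After op 5 (move_right): buffer="htnusttt" (len 8), cursors c1@2 c2@8 c3@8 c4@8, authorship .1....23
After op 6 (insert('n')): buffer="htnnustttnnn" (len 12), cursors c1@3 c2@12 c3@12 c4@12, authorship .11....23234
After op 7 (move_right): buffer="htnnustttnnn" (len 12), cursors c1@4 c2@12 c3@12 c4@12, authorship .11....23234
Authorship (.=original, N=cursor N): . 1 1 . . . . 2 3 2 3 4
Index 1: author = 1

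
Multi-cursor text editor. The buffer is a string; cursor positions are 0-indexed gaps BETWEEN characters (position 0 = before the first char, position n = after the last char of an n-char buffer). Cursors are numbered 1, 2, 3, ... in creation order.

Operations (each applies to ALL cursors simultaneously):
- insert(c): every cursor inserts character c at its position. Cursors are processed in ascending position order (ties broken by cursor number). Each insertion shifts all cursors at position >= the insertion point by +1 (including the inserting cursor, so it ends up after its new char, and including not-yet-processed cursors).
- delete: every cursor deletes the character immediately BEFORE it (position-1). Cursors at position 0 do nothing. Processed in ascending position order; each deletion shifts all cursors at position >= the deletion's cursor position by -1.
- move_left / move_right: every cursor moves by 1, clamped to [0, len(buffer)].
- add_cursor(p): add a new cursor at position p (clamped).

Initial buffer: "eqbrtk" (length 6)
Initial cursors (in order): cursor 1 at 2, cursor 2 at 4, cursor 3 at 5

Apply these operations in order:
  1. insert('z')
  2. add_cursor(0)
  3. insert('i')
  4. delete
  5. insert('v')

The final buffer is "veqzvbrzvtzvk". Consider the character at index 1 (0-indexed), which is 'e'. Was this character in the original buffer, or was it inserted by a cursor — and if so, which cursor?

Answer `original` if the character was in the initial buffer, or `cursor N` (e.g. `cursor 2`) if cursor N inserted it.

Answer: original

Derivation:
After op 1 (insert('z')): buffer="eqzbrztzk" (len 9), cursors c1@3 c2@6 c3@8, authorship ..1..2.3.
After op 2 (add_cursor(0)): buffer="eqzbrztzk" (len 9), cursors c4@0 c1@3 c2@6 c3@8, authorship ..1..2.3.
After op 3 (insert('i')): buffer="ieqzibrzitzik" (len 13), cursors c4@1 c1@5 c2@9 c3@12, authorship 4..11..22.33.
After op 4 (delete): buffer="eqzbrztzk" (len 9), cursors c4@0 c1@3 c2@6 c3@8, authorship ..1..2.3.
After op 5 (insert('v')): buffer="veqzvbrzvtzvk" (len 13), cursors c4@1 c1@5 c2@9 c3@12, authorship 4..11..22.33.
Authorship (.=original, N=cursor N): 4 . . 1 1 . . 2 2 . 3 3 .
Index 1: author = original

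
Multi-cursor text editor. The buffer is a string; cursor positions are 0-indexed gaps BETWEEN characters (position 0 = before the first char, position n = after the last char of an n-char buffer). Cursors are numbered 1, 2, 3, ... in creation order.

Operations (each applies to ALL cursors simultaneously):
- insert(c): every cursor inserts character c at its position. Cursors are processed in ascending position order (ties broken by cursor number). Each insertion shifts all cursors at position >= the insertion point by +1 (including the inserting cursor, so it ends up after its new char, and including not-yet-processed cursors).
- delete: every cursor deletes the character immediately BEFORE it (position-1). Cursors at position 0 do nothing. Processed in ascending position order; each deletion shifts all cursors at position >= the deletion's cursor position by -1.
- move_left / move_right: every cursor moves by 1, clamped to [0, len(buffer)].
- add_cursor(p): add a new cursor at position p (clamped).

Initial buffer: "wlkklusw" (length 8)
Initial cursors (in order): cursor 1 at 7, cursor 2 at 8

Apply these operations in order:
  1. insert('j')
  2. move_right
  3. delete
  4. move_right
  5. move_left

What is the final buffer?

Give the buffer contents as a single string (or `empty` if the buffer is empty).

Answer: wlkklusj

Derivation:
After op 1 (insert('j')): buffer="wlkklusjwj" (len 10), cursors c1@8 c2@10, authorship .......1.2
After op 2 (move_right): buffer="wlkklusjwj" (len 10), cursors c1@9 c2@10, authorship .......1.2
After op 3 (delete): buffer="wlkklusj" (len 8), cursors c1@8 c2@8, authorship .......1
After op 4 (move_right): buffer="wlkklusj" (len 8), cursors c1@8 c2@8, authorship .......1
After op 5 (move_left): buffer="wlkklusj" (len 8), cursors c1@7 c2@7, authorship .......1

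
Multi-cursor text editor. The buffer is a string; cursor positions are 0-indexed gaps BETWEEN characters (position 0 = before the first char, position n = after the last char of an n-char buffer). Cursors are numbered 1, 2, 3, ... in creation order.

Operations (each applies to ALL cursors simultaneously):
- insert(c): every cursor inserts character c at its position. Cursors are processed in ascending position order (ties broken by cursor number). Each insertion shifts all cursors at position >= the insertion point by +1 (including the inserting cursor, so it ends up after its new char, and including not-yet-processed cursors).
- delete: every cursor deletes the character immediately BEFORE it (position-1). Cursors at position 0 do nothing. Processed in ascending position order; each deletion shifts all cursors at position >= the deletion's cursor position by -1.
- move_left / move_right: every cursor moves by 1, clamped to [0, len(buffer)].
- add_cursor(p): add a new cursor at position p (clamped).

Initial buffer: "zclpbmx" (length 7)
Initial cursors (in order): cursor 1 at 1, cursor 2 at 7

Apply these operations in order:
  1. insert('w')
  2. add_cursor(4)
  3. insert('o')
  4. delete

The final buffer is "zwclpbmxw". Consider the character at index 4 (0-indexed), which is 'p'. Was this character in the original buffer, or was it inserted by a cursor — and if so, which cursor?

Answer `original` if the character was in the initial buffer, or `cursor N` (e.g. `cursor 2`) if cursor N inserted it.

After op 1 (insert('w')): buffer="zwclpbmxw" (len 9), cursors c1@2 c2@9, authorship .1......2
After op 2 (add_cursor(4)): buffer="zwclpbmxw" (len 9), cursors c1@2 c3@4 c2@9, authorship .1......2
After op 3 (insert('o')): buffer="zwoclopbmxwo" (len 12), cursors c1@3 c3@6 c2@12, authorship .11..3....22
After op 4 (delete): buffer="zwclpbmxw" (len 9), cursors c1@2 c3@4 c2@9, authorship .1......2
Authorship (.=original, N=cursor N): . 1 . . . . . . 2
Index 4: author = original

Answer: original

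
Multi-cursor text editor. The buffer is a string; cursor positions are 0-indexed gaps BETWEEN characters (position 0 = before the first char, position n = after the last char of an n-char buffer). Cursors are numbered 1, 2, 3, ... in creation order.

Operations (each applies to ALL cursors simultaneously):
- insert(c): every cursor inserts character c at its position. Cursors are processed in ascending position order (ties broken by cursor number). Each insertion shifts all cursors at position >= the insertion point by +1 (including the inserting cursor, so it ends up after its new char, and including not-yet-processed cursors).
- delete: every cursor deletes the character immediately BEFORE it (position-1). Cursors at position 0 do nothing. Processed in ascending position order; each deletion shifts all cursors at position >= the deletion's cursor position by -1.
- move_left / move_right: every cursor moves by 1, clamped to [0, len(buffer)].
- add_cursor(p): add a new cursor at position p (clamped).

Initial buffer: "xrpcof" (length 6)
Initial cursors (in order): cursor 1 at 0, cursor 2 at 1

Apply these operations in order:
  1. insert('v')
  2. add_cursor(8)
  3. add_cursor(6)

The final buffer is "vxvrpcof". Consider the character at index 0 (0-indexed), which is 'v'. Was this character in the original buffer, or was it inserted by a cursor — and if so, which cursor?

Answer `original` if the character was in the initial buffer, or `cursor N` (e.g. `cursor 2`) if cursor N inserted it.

Answer: cursor 1

Derivation:
After op 1 (insert('v')): buffer="vxvrpcof" (len 8), cursors c1@1 c2@3, authorship 1.2.....
After op 2 (add_cursor(8)): buffer="vxvrpcof" (len 8), cursors c1@1 c2@3 c3@8, authorship 1.2.....
After op 3 (add_cursor(6)): buffer="vxvrpcof" (len 8), cursors c1@1 c2@3 c4@6 c3@8, authorship 1.2.....
Authorship (.=original, N=cursor N): 1 . 2 . . . . .
Index 0: author = 1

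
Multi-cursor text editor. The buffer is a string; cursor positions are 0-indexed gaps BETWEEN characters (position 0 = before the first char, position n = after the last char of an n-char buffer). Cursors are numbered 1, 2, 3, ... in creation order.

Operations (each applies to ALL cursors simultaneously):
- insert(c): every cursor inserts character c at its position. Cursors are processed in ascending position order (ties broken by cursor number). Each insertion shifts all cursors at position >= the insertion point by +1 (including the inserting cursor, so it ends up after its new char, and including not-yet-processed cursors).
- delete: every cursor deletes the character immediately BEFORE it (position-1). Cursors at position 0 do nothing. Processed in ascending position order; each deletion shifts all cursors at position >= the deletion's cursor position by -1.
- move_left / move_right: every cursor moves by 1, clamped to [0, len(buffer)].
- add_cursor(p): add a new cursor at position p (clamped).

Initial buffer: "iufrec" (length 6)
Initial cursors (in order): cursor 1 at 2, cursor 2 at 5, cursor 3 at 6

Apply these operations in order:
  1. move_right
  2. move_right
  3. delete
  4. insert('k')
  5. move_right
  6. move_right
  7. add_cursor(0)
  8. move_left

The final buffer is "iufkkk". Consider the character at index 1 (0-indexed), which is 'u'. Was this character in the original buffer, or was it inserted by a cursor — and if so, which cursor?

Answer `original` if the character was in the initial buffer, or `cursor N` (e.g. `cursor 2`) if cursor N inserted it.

After op 1 (move_right): buffer="iufrec" (len 6), cursors c1@3 c2@6 c3@6, authorship ......
After op 2 (move_right): buffer="iufrec" (len 6), cursors c1@4 c2@6 c3@6, authorship ......
After op 3 (delete): buffer="iuf" (len 3), cursors c1@3 c2@3 c3@3, authorship ...
After op 4 (insert('k')): buffer="iufkkk" (len 6), cursors c1@6 c2@6 c3@6, authorship ...123
After op 5 (move_right): buffer="iufkkk" (len 6), cursors c1@6 c2@6 c3@6, authorship ...123
After op 6 (move_right): buffer="iufkkk" (len 6), cursors c1@6 c2@6 c3@6, authorship ...123
After op 7 (add_cursor(0)): buffer="iufkkk" (len 6), cursors c4@0 c1@6 c2@6 c3@6, authorship ...123
After op 8 (move_left): buffer="iufkkk" (len 6), cursors c4@0 c1@5 c2@5 c3@5, authorship ...123
Authorship (.=original, N=cursor N): . . . 1 2 3
Index 1: author = original

Answer: original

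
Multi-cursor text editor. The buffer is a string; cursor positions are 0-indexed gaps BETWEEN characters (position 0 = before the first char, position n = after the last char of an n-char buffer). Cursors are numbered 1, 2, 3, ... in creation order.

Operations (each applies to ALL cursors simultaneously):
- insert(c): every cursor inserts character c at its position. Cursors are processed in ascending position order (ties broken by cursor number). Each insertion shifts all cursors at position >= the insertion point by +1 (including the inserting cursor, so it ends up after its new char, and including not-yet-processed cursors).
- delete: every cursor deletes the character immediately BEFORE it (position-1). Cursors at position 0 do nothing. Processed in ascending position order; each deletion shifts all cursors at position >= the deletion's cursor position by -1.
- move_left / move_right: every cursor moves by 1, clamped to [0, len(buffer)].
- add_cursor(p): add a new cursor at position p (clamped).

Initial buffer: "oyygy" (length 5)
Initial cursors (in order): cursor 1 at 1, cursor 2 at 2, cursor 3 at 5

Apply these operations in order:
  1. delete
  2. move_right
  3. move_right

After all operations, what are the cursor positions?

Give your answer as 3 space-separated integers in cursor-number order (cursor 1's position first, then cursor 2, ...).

After op 1 (delete): buffer="yg" (len 2), cursors c1@0 c2@0 c3@2, authorship ..
After op 2 (move_right): buffer="yg" (len 2), cursors c1@1 c2@1 c3@2, authorship ..
After op 3 (move_right): buffer="yg" (len 2), cursors c1@2 c2@2 c3@2, authorship ..

Answer: 2 2 2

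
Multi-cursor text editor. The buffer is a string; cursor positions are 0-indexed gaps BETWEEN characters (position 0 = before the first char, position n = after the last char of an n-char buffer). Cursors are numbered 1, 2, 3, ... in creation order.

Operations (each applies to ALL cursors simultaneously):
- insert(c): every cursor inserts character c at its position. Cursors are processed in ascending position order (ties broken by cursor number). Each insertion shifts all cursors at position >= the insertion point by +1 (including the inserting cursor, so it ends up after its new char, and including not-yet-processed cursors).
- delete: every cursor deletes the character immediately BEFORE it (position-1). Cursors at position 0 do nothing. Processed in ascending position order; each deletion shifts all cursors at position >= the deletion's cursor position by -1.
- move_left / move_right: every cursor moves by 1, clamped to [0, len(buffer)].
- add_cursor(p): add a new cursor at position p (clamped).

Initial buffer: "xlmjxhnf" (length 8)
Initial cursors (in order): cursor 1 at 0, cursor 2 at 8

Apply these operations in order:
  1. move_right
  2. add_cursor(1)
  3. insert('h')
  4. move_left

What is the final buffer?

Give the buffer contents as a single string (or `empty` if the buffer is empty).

After op 1 (move_right): buffer="xlmjxhnf" (len 8), cursors c1@1 c2@8, authorship ........
After op 2 (add_cursor(1)): buffer="xlmjxhnf" (len 8), cursors c1@1 c3@1 c2@8, authorship ........
After op 3 (insert('h')): buffer="xhhlmjxhnfh" (len 11), cursors c1@3 c3@3 c2@11, authorship .13.......2
After op 4 (move_left): buffer="xhhlmjxhnfh" (len 11), cursors c1@2 c3@2 c2@10, authorship .13.......2

Answer: xhhlmjxhnfh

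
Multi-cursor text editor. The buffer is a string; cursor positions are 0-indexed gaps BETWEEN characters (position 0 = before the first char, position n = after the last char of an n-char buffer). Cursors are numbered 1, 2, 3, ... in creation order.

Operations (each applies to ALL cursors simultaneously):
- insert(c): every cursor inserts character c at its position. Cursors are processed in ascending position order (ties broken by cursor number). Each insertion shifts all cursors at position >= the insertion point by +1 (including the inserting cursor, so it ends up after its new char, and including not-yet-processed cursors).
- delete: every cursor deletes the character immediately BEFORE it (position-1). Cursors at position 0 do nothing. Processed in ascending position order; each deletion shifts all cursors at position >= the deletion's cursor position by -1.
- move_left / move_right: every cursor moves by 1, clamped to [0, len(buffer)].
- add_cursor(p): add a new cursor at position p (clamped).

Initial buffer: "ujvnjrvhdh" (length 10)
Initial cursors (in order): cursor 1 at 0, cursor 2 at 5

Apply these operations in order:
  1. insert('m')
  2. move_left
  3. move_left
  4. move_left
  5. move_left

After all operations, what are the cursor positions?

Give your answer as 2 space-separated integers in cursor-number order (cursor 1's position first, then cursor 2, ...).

Answer: 0 3

Derivation:
After op 1 (insert('m')): buffer="mujvnjmrvhdh" (len 12), cursors c1@1 c2@7, authorship 1.....2.....
After op 2 (move_left): buffer="mujvnjmrvhdh" (len 12), cursors c1@0 c2@6, authorship 1.....2.....
After op 3 (move_left): buffer="mujvnjmrvhdh" (len 12), cursors c1@0 c2@5, authorship 1.....2.....
After op 4 (move_left): buffer="mujvnjmrvhdh" (len 12), cursors c1@0 c2@4, authorship 1.....2.....
After op 5 (move_left): buffer="mujvnjmrvhdh" (len 12), cursors c1@0 c2@3, authorship 1.....2.....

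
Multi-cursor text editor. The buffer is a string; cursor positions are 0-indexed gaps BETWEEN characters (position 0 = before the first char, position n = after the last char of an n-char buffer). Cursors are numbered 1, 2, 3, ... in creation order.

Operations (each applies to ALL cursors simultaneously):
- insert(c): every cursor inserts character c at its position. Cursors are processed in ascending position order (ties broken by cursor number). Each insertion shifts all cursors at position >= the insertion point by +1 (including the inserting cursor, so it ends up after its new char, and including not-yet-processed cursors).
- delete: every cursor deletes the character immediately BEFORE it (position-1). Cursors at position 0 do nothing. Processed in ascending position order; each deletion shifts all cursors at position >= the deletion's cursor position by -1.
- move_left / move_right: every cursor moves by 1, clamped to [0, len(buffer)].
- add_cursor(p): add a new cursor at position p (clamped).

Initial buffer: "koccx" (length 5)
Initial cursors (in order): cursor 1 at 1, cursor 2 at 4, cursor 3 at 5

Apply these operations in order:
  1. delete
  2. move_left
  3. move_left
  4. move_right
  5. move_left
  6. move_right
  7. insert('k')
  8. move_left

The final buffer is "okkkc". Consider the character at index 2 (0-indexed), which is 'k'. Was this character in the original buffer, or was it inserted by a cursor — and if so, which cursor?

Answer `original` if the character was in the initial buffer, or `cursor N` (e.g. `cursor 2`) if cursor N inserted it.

Answer: cursor 2

Derivation:
After op 1 (delete): buffer="oc" (len 2), cursors c1@0 c2@2 c3@2, authorship ..
After op 2 (move_left): buffer="oc" (len 2), cursors c1@0 c2@1 c3@1, authorship ..
After op 3 (move_left): buffer="oc" (len 2), cursors c1@0 c2@0 c3@0, authorship ..
After op 4 (move_right): buffer="oc" (len 2), cursors c1@1 c2@1 c3@1, authorship ..
After op 5 (move_left): buffer="oc" (len 2), cursors c1@0 c2@0 c3@0, authorship ..
After op 6 (move_right): buffer="oc" (len 2), cursors c1@1 c2@1 c3@1, authorship ..
After op 7 (insert('k')): buffer="okkkc" (len 5), cursors c1@4 c2@4 c3@4, authorship .123.
After op 8 (move_left): buffer="okkkc" (len 5), cursors c1@3 c2@3 c3@3, authorship .123.
Authorship (.=original, N=cursor N): . 1 2 3 .
Index 2: author = 2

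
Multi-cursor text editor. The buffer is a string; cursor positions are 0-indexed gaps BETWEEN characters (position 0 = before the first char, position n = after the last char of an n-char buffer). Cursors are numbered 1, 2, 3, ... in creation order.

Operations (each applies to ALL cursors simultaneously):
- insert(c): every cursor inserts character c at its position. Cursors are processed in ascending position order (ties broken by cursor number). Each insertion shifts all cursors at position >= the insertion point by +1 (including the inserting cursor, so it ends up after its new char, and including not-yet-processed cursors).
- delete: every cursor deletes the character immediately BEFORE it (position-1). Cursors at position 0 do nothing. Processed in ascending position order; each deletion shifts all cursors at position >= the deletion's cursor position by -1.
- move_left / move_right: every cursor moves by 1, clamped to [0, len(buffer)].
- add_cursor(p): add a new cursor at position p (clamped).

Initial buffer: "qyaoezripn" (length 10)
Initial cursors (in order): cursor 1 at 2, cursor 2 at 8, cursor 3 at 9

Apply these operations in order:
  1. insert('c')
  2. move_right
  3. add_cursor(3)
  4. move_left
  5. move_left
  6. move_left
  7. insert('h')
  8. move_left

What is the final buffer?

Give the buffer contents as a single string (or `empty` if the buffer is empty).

Answer: hqhycaoezrhichpcn

Derivation:
After op 1 (insert('c')): buffer="qycaoezricpcn" (len 13), cursors c1@3 c2@10 c3@12, authorship ..1......2.3.
After op 2 (move_right): buffer="qycaoezricpcn" (len 13), cursors c1@4 c2@11 c3@13, authorship ..1......2.3.
After op 3 (add_cursor(3)): buffer="qycaoezricpcn" (len 13), cursors c4@3 c1@4 c2@11 c3@13, authorship ..1......2.3.
After op 4 (move_left): buffer="qycaoezricpcn" (len 13), cursors c4@2 c1@3 c2@10 c3@12, authorship ..1......2.3.
After op 5 (move_left): buffer="qycaoezricpcn" (len 13), cursors c4@1 c1@2 c2@9 c3@11, authorship ..1......2.3.
After op 6 (move_left): buffer="qycaoezricpcn" (len 13), cursors c4@0 c1@1 c2@8 c3@10, authorship ..1......2.3.
After op 7 (insert('h')): buffer="hqhycaoezrhichpcn" (len 17), cursors c4@1 c1@3 c2@11 c3@14, authorship 4.1.1.....2.23.3.
After op 8 (move_left): buffer="hqhycaoezrhichpcn" (len 17), cursors c4@0 c1@2 c2@10 c3@13, authorship 4.1.1.....2.23.3.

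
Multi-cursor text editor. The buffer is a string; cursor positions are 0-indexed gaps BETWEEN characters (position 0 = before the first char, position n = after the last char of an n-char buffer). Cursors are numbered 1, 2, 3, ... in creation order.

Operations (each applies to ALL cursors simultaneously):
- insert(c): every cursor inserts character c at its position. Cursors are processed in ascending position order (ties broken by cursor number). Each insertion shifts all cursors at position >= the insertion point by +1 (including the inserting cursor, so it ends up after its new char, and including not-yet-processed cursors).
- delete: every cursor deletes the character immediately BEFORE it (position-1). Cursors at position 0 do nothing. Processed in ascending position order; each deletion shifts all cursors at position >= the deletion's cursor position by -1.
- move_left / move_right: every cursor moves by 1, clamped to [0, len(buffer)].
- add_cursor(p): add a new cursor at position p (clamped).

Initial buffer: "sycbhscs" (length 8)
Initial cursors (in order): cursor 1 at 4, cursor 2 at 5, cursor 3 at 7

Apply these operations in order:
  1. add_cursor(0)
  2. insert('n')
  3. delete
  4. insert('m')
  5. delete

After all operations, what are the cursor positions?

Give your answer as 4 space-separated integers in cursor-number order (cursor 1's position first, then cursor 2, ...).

Answer: 4 5 7 0

Derivation:
After op 1 (add_cursor(0)): buffer="sycbhscs" (len 8), cursors c4@0 c1@4 c2@5 c3@7, authorship ........
After op 2 (insert('n')): buffer="nsycbnhnscns" (len 12), cursors c4@1 c1@6 c2@8 c3@11, authorship 4....1.2..3.
After op 3 (delete): buffer="sycbhscs" (len 8), cursors c4@0 c1@4 c2@5 c3@7, authorship ........
After op 4 (insert('m')): buffer="msycbmhmscms" (len 12), cursors c4@1 c1@6 c2@8 c3@11, authorship 4....1.2..3.
After op 5 (delete): buffer="sycbhscs" (len 8), cursors c4@0 c1@4 c2@5 c3@7, authorship ........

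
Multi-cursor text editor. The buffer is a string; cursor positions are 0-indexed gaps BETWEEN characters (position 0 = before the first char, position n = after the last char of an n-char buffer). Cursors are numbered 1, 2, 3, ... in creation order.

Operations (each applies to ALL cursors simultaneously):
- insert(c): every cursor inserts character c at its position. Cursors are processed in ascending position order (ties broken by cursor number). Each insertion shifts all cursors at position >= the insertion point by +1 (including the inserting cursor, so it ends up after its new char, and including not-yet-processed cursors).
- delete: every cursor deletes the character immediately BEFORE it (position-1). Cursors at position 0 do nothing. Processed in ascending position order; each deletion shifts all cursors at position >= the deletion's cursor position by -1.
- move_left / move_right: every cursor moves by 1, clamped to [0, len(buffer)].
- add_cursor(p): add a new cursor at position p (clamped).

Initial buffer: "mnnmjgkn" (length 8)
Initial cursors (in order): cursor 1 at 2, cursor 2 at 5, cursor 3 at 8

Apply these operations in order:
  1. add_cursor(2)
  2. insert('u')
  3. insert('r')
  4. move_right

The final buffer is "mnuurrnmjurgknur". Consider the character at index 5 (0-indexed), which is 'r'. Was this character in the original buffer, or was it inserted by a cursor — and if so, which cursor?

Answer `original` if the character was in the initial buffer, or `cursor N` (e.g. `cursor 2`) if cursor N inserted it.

Answer: cursor 4

Derivation:
After op 1 (add_cursor(2)): buffer="mnnmjgkn" (len 8), cursors c1@2 c4@2 c2@5 c3@8, authorship ........
After op 2 (insert('u')): buffer="mnuunmjugknu" (len 12), cursors c1@4 c4@4 c2@8 c3@12, authorship ..14...2...3
After op 3 (insert('r')): buffer="mnuurrnmjurgknur" (len 16), cursors c1@6 c4@6 c2@11 c3@16, authorship ..1414...22...33
After op 4 (move_right): buffer="mnuurrnmjurgknur" (len 16), cursors c1@7 c4@7 c2@12 c3@16, authorship ..1414...22...33
Authorship (.=original, N=cursor N): . . 1 4 1 4 . . . 2 2 . . . 3 3
Index 5: author = 4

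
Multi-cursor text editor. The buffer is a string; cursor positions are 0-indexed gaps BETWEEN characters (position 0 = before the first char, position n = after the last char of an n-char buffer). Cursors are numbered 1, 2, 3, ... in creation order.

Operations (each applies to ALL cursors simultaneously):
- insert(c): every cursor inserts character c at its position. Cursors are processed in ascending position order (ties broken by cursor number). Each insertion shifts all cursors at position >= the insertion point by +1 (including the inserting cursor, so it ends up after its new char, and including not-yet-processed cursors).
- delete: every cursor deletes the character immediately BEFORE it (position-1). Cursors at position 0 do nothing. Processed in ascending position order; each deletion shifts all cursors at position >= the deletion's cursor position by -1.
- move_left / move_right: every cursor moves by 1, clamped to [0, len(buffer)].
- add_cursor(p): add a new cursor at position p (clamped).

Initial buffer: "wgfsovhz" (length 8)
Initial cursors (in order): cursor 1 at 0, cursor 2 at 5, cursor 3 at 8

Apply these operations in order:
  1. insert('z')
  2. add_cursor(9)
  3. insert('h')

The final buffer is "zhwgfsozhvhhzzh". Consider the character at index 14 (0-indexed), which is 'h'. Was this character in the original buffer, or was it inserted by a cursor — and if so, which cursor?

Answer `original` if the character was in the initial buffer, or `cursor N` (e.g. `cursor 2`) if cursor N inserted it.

Answer: cursor 3

Derivation:
After op 1 (insert('z')): buffer="zwgfsozvhzz" (len 11), cursors c1@1 c2@7 c3@11, authorship 1.....2...3
After op 2 (add_cursor(9)): buffer="zwgfsozvhzz" (len 11), cursors c1@1 c2@7 c4@9 c3@11, authorship 1.....2...3
After op 3 (insert('h')): buffer="zhwgfsozhvhhzzh" (len 15), cursors c1@2 c2@9 c4@12 c3@15, authorship 11.....22..4.33
Authorship (.=original, N=cursor N): 1 1 . . . . . 2 2 . . 4 . 3 3
Index 14: author = 3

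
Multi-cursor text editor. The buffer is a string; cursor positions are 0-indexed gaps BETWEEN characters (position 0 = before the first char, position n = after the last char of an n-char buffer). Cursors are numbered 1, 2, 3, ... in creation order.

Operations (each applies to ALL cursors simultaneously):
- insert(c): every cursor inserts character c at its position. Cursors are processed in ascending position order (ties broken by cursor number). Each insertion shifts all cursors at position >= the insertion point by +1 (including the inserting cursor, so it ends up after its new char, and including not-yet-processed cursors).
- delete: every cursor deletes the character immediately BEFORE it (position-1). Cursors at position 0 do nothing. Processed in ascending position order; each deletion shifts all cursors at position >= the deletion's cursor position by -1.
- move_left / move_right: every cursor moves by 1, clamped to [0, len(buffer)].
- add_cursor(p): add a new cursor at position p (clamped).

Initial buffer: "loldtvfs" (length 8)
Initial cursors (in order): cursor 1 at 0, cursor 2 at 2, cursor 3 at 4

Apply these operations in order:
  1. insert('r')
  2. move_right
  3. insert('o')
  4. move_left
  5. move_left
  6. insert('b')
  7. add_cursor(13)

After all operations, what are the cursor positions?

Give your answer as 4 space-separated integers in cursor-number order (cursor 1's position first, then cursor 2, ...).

Answer: 2 7 12 13

Derivation:
After op 1 (insert('r')): buffer="rlorldrtvfs" (len 11), cursors c1@1 c2@4 c3@7, authorship 1..2..3....
After op 2 (move_right): buffer="rlorldrtvfs" (len 11), cursors c1@2 c2@5 c3@8, authorship 1..2..3....
After op 3 (insert('o')): buffer="rloorlodrtovfs" (len 14), cursors c1@3 c2@7 c3@11, authorship 1.1.2.2.3.3...
After op 4 (move_left): buffer="rloorlodrtovfs" (len 14), cursors c1@2 c2@6 c3@10, authorship 1.1.2.2.3.3...
After op 5 (move_left): buffer="rloorlodrtovfs" (len 14), cursors c1@1 c2@5 c3@9, authorship 1.1.2.2.3.3...
After op 6 (insert('b')): buffer="rbloorblodrbtovfs" (len 17), cursors c1@2 c2@7 c3@12, authorship 11.1.22.2.33.3...
After op 7 (add_cursor(13)): buffer="rbloorblodrbtovfs" (len 17), cursors c1@2 c2@7 c3@12 c4@13, authorship 11.1.22.2.33.3...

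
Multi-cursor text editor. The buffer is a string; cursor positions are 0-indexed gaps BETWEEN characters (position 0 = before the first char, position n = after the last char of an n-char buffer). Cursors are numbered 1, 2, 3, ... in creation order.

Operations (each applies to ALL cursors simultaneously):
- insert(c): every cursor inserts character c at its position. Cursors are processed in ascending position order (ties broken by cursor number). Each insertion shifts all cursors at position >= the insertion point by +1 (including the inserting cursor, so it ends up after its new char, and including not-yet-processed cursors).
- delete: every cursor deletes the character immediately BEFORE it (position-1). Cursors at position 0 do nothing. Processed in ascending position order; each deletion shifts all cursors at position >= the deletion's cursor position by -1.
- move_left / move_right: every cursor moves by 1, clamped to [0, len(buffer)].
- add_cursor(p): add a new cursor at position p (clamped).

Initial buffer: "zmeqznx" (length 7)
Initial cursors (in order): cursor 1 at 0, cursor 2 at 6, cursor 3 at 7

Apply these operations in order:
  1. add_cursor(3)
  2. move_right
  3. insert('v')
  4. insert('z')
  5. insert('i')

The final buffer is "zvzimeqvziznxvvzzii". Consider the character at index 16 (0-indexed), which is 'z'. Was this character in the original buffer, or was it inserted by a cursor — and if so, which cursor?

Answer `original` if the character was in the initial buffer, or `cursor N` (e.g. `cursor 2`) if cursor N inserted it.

Answer: cursor 3

Derivation:
After op 1 (add_cursor(3)): buffer="zmeqznx" (len 7), cursors c1@0 c4@3 c2@6 c3@7, authorship .......
After op 2 (move_right): buffer="zmeqznx" (len 7), cursors c1@1 c4@4 c2@7 c3@7, authorship .......
After op 3 (insert('v')): buffer="zvmeqvznxvv" (len 11), cursors c1@2 c4@6 c2@11 c3@11, authorship .1...4...23
After op 4 (insert('z')): buffer="zvzmeqvzznxvvzz" (len 15), cursors c1@3 c4@8 c2@15 c3@15, authorship .11...44...2323
After op 5 (insert('i')): buffer="zvzimeqvziznxvvzzii" (len 19), cursors c1@4 c4@10 c2@19 c3@19, authorship .111...444...232323
Authorship (.=original, N=cursor N): . 1 1 1 . . . 4 4 4 . . . 2 3 2 3 2 3
Index 16: author = 3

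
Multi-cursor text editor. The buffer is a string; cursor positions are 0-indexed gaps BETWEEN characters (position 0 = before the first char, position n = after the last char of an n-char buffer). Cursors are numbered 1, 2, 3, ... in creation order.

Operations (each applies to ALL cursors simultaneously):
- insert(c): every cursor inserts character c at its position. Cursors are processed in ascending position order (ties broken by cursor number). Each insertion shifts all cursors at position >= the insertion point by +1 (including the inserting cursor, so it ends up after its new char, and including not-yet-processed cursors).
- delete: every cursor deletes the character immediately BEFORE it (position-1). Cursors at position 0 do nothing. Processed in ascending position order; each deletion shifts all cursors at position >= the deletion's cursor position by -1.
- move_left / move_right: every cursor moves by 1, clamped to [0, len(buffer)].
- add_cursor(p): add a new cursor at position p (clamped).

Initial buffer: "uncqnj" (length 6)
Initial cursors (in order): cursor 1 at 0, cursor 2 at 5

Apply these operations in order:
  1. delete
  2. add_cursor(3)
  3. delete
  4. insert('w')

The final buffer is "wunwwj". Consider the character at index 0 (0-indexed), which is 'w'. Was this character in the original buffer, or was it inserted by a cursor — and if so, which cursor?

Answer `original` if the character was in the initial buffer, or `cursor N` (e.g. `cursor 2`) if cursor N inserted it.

After op 1 (delete): buffer="uncqj" (len 5), cursors c1@0 c2@4, authorship .....
After op 2 (add_cursor(3)): buffer="uncqj" (len 5), cursors c1@0 c3@3 c2@4, authorship .....
After op 3 (delete): buffer="unj" (len 3), cursors c1@0 c2@2 c3@2, authorship ...
After op 4 (insert('w')): buffer="wunwwj" (len 6), cursors c1@1 c2@5 c3@5, authorship 1..23.
Authorship (.=original, N=cursor N): 1 . . 2 3 .
Index 0: author = 1

Answer: cursor 1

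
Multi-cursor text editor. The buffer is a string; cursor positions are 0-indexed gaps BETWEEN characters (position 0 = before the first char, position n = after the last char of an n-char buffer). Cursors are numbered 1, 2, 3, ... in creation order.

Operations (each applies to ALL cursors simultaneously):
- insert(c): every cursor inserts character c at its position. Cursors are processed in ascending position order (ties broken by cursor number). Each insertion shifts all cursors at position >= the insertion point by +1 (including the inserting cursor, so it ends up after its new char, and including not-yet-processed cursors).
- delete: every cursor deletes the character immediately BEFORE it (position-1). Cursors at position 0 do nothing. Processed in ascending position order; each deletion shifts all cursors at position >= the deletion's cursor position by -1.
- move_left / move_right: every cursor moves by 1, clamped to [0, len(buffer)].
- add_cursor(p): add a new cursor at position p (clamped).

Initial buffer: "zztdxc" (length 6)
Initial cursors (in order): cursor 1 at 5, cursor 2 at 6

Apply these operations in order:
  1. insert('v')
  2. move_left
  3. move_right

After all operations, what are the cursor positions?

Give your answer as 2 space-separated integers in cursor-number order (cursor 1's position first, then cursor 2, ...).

Answer: 6 8

Derivation:
After op 1 (insert('v')): buffer="zztdxvcv" (len 8), cursors c1@6 c2@8, authorship .....1.2
After op 2 (move_left): buffer="zztdxvcv" (len 8), cursors c1@5 c2@7, authorship .....1.2
After op 3 (move_right): buffer="zztdxvcv" (len 8), cursors c1@6 c2@8, authorship .....1.2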